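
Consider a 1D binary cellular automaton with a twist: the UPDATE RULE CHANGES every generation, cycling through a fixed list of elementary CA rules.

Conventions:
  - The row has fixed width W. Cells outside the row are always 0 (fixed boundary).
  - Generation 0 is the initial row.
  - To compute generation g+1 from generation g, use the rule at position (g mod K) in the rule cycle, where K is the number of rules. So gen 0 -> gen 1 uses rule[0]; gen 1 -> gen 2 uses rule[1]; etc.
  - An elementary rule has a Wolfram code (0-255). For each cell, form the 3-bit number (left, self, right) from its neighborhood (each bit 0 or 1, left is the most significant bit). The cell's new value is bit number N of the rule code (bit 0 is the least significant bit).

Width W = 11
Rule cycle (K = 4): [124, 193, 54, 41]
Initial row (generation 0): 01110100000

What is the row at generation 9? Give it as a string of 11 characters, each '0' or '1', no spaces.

Gen 0: 01110100000
Gen 1 (rule 124): 01011110000
Gen 2 (rule 193): 00001110111
Gen 3 (rule 54): 00010001000
Gen 4 (rule 41): 11000100011
Gen 5 (rule 124): 11100110011
Gen 6 (rule 193): 01100010001
Gen 7 (rule 54): 10010111011
Gen 8 (rule 41): 00001100110
Gen 9 (rule 124): 00001110111

Answer: 00001110111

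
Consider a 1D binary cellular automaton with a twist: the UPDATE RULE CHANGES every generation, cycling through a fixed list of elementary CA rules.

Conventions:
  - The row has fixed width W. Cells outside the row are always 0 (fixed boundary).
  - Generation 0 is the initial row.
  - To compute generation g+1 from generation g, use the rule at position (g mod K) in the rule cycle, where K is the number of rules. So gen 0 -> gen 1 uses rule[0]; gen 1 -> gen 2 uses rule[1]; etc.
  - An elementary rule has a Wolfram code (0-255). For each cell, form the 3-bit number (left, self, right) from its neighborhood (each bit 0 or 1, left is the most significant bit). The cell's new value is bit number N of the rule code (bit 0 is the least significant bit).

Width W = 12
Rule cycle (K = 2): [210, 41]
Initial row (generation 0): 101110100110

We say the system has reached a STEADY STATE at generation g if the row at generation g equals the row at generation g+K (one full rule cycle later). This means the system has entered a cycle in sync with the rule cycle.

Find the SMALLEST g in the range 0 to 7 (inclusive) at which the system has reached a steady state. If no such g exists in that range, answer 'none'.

Answer: none

Derivation:
Gen 0: 101110100110
Gen 1 (rule 210): 000110011011
Gen 2 (rule 41): 110100010110
Gen 3 (rule 210): 010010100011
Gen 4 (rule 41): 000001001010
Gen 5 (rule 210): 000010110001
Gen 6 (rule 41): 111001100100
Gen 7 (rule 210): 011110111010
Gen 8 (rule 41): 010001100100
Gen 9 (rule 210): 101010111010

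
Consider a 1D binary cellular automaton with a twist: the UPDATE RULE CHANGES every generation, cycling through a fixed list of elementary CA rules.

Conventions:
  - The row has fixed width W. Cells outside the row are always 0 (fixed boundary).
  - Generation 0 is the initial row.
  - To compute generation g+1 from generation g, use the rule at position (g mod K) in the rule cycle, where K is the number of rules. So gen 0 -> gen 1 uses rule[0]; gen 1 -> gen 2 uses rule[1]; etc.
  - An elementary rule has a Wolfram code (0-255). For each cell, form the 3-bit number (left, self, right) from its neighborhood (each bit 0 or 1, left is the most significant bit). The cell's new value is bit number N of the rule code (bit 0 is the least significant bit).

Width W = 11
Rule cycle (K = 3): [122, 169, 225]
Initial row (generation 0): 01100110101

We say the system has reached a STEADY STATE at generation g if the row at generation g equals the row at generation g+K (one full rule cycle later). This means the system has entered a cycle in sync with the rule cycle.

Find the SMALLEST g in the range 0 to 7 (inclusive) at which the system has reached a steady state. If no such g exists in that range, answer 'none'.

Gen 0: 01100110101
Gen 1 (rule 122): 11111111010
Gen 2 (rule 169): 11111110100
Gen 3 (rule 225): 01111111001
Gen 4 (rule 122): 11000001110
Gen 5 (rule 169): 10011101100
Gen 6 (rule 225): 00001110101
Gen 7 (rule 122): 00011011010
Gen 8 (rule 169): 11010110100
Gen 9 (rule 225): 01101011001
Gen 10 (rule 122): 11110111110

Answer: none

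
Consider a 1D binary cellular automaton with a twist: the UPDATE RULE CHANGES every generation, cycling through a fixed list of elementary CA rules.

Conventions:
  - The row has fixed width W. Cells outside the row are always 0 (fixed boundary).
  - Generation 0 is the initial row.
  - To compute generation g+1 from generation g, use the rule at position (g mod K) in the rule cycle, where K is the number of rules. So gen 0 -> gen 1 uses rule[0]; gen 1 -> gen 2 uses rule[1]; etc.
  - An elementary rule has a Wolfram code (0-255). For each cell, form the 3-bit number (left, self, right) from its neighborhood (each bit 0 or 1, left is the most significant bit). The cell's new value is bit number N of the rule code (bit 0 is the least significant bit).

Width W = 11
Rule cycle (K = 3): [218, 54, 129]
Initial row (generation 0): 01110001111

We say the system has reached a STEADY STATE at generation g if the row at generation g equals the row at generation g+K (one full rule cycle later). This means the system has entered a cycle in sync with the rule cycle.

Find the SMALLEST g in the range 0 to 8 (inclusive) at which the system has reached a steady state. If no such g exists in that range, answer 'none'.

Answer: 1

Derivation:
Gen 0: 01110001111
Gen 1 (rule 218): 11111011111
Gen 2 (rule 54): 00000100000
Gen 3 (rule 129): 11110001111
Gen 4 (rule 218): 11111011111
Gen 5 (rule 54): 00000100000
Gen 6 (rule 129): 11110001111
Gen 7 (rule 218): 11111011111
Gen 8 (rule 54): 00000100000
Gen 9 (rule 129): 11110001111
Gen 10 (rule 218): 11111011111
Gen 11 (rule 54): 00000100000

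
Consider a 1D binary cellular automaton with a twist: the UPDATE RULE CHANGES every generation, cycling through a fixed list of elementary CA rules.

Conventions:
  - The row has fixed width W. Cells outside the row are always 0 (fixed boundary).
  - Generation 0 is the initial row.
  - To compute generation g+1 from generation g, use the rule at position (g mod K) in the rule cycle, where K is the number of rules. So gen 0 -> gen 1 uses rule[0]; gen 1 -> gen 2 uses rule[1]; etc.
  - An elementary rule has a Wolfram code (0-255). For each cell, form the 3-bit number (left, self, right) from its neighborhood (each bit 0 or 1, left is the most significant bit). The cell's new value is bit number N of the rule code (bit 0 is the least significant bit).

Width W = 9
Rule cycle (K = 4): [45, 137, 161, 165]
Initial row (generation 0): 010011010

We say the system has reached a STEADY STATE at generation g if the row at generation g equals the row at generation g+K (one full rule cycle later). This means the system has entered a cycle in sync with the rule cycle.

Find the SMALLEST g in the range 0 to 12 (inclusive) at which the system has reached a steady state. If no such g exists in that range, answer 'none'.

Answer: none

Derivation:
Gen 0: 010011010
Gen 1 (rule 45): 010010110
Gen 2 (rule 137): 000000100
Gen 3 (rule 161): 111110001
Gen 4 (rule 165): 011100101
Gen 5 (rule 45): 010000111
Gen 6 (rule 137): 000110110
Gen 7 (rule 161): 110001000
Gen 8 (rule 165): 000101011
Gen 9 (rule 45): 110111110
Gen 10 (rule 137): 100111100
Gen 11 (rule 161): 000011001
Gen 12 (rule 165): 111000001
Gen 13 (rule 45): 100011101
Gen 14 (rule 137): 001011000
Gen 15 (rule 161): 100100011
Gen 16 (rule 165): 100101000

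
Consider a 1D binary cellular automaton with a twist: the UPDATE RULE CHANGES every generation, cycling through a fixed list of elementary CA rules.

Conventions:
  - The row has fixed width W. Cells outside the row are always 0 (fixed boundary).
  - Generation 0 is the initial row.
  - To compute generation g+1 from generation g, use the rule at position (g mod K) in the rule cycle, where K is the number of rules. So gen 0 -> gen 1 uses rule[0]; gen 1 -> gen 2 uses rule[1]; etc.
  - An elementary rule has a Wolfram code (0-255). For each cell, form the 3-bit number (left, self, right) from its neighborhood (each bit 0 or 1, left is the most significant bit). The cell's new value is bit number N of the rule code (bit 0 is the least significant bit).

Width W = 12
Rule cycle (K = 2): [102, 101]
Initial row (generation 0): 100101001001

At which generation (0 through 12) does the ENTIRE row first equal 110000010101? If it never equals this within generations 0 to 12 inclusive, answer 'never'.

Gen 0: 100101001001
Gen 1 (rule 102): 101111011011
Gen 2 (rule 101): 110001101101
Gen 3 (rule 102): 010010110111
Gen 4 (rule 101): 010011011001
Gen 5 (rule 102): 110101101011
Gen 6 (rule 101): 011110111101
Gen 7 (rule 102): 100011000111
Gen 8 (rule 101): 101001010001
Gen 9 (rule 102): 111011110011
Gen 10 (rule 101): 001100010001
Gen 11 (rule 102): 010100110011
Gen 12 (rule 101): 011100010001

Answer: never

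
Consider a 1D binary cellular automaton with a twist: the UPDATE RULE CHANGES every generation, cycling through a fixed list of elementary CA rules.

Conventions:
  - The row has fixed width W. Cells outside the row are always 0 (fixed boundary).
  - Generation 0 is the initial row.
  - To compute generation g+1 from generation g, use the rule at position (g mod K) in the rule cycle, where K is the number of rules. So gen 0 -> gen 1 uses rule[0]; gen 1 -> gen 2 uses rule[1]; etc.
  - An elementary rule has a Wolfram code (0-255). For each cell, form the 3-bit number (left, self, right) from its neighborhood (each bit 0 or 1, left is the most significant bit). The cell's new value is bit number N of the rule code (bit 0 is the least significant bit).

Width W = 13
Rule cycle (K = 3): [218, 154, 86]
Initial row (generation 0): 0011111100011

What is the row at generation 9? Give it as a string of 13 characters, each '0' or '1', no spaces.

Answer: 0111001000011

Derivation:
Gen 0: 0011111100011
Gen 1 (rule 218): 0111111110111
Gen 2 (rule 154): 1111111100110
Gen 3 (rule 86): 0000000111011
Gen 4 (rule 218): 0000001111011
Gen 5 (rule 154): 0000011110010
Gen 6 (rule 86): 0000100011111
Gen 7 (rule 218): 0001010111111
Gen 8 (rule 154): 0010000111110
Gen 9 (rule 86): 0111001000011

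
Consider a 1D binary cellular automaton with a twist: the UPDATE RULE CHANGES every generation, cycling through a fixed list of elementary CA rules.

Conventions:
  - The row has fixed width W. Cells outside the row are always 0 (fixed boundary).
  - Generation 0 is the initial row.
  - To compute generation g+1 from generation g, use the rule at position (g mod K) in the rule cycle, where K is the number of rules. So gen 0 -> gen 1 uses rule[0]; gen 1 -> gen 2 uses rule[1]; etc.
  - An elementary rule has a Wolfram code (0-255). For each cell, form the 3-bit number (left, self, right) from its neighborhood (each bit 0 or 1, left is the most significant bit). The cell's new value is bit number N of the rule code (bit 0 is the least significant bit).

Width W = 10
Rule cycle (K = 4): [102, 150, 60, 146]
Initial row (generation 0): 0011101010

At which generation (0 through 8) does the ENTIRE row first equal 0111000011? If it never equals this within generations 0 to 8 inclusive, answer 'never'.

Gen 0: 0011101010
Gen 1 (rule 102): 0100111110
Gen 2 (rule 150): 1111011101
Gen 3 (rule 60): 1000110011
Gen 4 (rule 146): 0101001100
Gen 5 (rule 102): 1111010100
Gen 6 (rule 150): 0110010110
Gen 7 (rule 60): 0101011101
Gen 8 (rule 146): 1000001000

Answer: never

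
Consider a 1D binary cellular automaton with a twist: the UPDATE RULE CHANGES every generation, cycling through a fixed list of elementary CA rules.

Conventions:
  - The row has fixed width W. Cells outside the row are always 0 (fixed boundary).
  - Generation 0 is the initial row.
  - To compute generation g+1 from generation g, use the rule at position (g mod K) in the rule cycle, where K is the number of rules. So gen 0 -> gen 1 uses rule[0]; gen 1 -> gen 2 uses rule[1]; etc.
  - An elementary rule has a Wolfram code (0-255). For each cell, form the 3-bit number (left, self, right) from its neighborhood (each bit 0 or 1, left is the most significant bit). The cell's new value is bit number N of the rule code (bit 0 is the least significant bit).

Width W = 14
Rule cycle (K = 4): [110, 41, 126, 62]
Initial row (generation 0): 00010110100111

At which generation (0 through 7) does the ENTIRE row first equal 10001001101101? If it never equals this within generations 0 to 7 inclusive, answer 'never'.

Gen 0: 00010110100111
Gen 1 (rule 110): 00111111101101
Gen 2 (rule 41): 10100000011010
Gen 3 (rule 126): 11110000111111
Gen 4 (rule 62): 10001001100000
Gen 5 (rule 110): 10011011100000
Gen 6 (rule 41): 00010110001111
Gen 7 (rule 126): 00111111011001

Answer: never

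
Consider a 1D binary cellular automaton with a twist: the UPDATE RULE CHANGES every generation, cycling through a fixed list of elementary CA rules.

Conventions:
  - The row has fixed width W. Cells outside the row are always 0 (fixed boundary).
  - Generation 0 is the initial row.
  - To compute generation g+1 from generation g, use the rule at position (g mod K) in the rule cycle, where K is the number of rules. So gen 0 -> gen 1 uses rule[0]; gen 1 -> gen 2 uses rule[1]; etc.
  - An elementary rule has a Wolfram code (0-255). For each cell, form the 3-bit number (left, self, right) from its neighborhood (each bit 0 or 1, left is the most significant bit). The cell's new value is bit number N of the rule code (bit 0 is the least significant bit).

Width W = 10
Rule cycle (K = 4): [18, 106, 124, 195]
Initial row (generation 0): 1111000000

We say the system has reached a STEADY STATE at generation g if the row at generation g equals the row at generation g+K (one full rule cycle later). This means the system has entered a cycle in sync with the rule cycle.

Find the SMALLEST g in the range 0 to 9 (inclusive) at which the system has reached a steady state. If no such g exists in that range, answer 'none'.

Answer: 5

Derivation:
Gen 0: 1111000000
Gen 1 (rule 18): 0000100000
Gen 2 (rule 106): 0001000000
Gen 3 (rule 124): 0001100000
Gen 4 (rule 195): 1110101111
Gen 5 (rule 18): 0000000000
Gen 6 (rule 106): 0000000000
Gen 7 (rule 124): 0000000000
Gen 8 (rule 195): 1111111111
Gen 9 (rule 18): 0000000000
Gen 10 (rule 106): 0000000000
Gen 11 (rule 124): 0000000000
Gen 12 (rule 195): 1111111111
Gen 13 (rule 18): 0000000000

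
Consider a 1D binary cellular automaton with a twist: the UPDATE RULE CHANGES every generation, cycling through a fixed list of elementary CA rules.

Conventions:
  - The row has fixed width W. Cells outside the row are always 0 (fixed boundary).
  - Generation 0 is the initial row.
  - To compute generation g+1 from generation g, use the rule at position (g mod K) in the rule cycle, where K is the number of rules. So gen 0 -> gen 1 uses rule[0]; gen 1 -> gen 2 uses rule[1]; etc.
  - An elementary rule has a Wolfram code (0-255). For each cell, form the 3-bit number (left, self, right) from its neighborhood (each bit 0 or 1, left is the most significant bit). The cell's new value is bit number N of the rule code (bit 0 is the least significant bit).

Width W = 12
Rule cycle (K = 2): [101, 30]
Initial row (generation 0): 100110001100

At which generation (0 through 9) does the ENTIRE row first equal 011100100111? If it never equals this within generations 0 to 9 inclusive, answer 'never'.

Answer: never

Derivation:
Gen 0: 100110001100
Gen 1 (rule 101): 100010100101
Gen 2 (rule 30): 110110111101
Gen 3 (rule 101): 011011000111
Gen 4 (rule 30): 110010101100
Gen 5 (rule 101): 010011110101
Gen 6 (rule 30): 111110000101
Gen 7 (rule 101): 000010110111
Gen 8 (rule 30): 000110100100
Gen 9 (rule 101): 110011100101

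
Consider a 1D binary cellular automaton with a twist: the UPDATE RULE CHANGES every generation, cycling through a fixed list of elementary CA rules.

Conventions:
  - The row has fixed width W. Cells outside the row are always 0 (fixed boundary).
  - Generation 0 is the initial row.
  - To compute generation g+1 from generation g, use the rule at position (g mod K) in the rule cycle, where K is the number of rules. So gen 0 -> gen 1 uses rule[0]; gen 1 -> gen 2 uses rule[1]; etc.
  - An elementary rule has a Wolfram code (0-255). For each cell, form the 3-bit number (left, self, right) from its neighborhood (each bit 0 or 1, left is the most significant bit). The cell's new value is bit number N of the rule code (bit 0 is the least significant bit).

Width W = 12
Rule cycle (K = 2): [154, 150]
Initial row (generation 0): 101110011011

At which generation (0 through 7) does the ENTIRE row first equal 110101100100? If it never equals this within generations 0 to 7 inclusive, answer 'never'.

Gen 0: 101110011011
Gen 1 (rule 154): 001101110010
Gen 2 (rule 150): 010000101111
Gen 3 (rule 154): 101001001110
Gen 4 (rule 150): 101111110101
Gen 5 (rule 154): 001111100000
Gen 6 (rule 150): 010111010000
Gen 7 (rule 154): 100110001000

Answer: never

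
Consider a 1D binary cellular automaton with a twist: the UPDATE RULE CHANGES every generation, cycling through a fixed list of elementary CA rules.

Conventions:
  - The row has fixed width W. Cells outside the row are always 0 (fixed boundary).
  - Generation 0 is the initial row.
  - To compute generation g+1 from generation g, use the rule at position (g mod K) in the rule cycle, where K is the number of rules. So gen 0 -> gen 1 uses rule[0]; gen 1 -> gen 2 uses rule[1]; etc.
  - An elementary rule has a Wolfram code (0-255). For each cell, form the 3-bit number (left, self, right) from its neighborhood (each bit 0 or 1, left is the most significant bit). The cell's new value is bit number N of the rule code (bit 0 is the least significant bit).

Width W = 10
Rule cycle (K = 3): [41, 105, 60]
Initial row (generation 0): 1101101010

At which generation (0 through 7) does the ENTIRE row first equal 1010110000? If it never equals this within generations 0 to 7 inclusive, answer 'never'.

Gen 0: 1101101010
Gen 1 (rule 41): 1011010100
Gen 2 (rule 105): 0111101001
Gen 3 (rule 60): 0100011101
Gen 4 (rule 41): 0001010010
Gen 5 (rule 105): 1100100000
Gen 6 (rule 60): 1010110000
Gen 7 (rule 41): 0101100111

Answer: 6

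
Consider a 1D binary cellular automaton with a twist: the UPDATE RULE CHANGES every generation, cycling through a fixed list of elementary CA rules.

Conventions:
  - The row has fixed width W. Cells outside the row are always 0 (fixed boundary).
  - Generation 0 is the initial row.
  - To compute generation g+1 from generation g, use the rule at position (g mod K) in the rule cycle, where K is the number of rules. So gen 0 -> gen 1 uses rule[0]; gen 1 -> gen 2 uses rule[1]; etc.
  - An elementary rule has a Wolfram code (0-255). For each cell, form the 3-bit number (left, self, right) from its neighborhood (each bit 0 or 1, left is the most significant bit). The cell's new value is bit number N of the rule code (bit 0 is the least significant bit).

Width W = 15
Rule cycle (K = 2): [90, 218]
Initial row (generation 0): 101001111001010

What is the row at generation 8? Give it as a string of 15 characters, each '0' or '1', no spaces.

Gen 0: 101001111001010
Gen 1 (rule 90): 000111001110001
Gen 2 (rule 218): 001111111111010
Gen 3 (rule 90): 011000000001001
Gen 4 (rule 218): 111100000010110
Gen 5 (rule 90): 100110000100111
Gen 6 (rule 218): 011111001011111
Gen 7 (rule 90): 110001110010001
Gen 8 (rule 218): 111011111101010

Answer: 111011111101010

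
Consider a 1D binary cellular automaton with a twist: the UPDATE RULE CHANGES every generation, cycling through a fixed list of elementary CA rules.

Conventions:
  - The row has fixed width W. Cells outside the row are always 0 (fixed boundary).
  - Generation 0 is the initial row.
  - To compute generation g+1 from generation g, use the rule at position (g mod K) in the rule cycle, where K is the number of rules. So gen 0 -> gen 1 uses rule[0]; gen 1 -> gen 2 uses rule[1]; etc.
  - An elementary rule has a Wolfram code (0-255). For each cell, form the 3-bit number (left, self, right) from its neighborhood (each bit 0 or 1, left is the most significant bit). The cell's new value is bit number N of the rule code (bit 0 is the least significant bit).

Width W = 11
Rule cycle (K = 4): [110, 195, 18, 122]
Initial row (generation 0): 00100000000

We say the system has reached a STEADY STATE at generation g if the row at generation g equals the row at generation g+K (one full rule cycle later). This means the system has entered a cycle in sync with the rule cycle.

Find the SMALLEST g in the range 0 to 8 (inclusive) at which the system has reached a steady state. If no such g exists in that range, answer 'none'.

Answer: 3

Derivation:
Gen 0: 00100000000
Gen 1 (rule 110): 01100000000
Gen 2 (rule 195): 10101111111
Gen 3 (rule 18): 00000000000
Gen 4 (rule 122): 00000000000
Gen 5 (rule 110): 00000000000
Gen 6 (rule 195): 11111111111
Gen 7 (rule 18): 00000000000
Gen 8 (rule 122): 00000000000
Gen 9 (rule 110): 00000000000
Gen 10 (rule 195): 11111111111
Gen 11 (rule 18): 00000000000
Gen 12 (rule 122): 00000000000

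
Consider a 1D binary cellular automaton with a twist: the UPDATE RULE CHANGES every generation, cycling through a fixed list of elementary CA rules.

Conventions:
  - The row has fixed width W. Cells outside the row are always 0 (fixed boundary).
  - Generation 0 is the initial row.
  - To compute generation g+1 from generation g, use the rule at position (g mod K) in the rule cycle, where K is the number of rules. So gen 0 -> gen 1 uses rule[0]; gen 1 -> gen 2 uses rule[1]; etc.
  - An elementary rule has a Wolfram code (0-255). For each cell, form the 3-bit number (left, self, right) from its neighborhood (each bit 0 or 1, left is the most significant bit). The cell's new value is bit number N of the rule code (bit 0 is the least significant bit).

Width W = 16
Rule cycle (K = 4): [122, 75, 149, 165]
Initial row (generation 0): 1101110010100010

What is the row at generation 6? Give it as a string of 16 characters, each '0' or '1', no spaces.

Gen 0: 1101110010100010
Gen 1 (rule 122): 1111011101010101
Gen 2 (rule 75): 1001010100000000
Gen 3 (rule 149): 1101010111111111
Gen 4 (rule 165): 0011111011111110
Gen 5 (rule 122): 0110001110000011
Gen 6 (rule 75): 1110111010111111

Answer: 1110111010111111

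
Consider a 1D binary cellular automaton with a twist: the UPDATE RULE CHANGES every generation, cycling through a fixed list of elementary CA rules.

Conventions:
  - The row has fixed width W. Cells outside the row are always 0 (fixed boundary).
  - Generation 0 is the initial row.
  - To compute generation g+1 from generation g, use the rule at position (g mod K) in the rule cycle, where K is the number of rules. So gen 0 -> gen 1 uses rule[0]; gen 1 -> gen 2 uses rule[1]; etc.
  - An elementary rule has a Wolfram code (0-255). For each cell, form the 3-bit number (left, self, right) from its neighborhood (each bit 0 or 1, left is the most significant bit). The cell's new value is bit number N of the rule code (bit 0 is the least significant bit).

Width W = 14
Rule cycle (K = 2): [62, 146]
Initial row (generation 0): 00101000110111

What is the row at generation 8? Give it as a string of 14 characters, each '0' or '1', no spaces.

Gen 0: 00101000110111
Gen 1 (rule 62): 01111101101100
Gen 2 (rule 146): 10111000000010
Gen 3 (rule 62): 11100100000111
Gen 4 (rule 146): 01011010001010
Gen 5 (rule 62): 11110111011111
Gen 6 (rule 146): 01100010001110
Gen 7 (rule 62): 11010111011001
Gen 8 (rule 146): 00000010000110

Answer: 00000010000110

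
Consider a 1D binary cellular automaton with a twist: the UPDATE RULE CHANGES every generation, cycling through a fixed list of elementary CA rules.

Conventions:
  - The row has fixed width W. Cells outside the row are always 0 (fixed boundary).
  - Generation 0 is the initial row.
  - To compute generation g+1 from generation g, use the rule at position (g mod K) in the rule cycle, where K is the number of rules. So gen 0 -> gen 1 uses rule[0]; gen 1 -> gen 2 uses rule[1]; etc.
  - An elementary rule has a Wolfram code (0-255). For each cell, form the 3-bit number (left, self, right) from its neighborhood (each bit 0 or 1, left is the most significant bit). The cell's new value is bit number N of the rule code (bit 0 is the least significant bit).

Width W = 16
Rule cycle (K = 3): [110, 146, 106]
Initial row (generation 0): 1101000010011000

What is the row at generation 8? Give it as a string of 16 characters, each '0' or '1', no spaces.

Gen 0: 1101000010011000
Gen 1 (rule 110): 1111000110111000
Gen 2 (rule 146): 0110101000010100
Gen 3 (rule 106): 1111010000101000
Gen 4 (rule 110): 1001110001111000
Gen 5 (rule 146): 0110101010110100
Gen 6 (rule 106): 1111010101111000
Gen 7 (rule 110): 1001111111001000
Gen 8 (rule 146): 0110111110110100

Answer: 0110111110110100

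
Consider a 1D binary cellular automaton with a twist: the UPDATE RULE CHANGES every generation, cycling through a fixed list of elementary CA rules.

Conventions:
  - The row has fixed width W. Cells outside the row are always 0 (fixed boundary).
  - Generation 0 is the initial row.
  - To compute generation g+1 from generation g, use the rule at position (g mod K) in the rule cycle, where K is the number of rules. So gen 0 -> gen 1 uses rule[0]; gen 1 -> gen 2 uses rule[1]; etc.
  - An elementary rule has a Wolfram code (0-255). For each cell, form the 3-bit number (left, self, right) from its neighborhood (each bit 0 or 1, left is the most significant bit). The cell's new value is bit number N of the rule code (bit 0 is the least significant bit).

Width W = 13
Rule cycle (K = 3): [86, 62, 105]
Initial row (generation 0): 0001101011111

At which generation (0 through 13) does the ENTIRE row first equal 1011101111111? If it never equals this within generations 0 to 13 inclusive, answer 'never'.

Gen 0: 0001101011111
Gen 1 (rule 86): 0010101000001
Gen 2 (rule 62): 0111111100011
Gen 3 (rule 105): 0100000101011
Gen 4 (rule 86): 1110001101001
Gen 5 (rule 62): 1001011011111
Gen 6 (rule 105): 0000111110001
Gen 7 (rule 86): 0001000011011
Gen 8 (rule 62): 0011100110110
Gen 9 (rule 105): 1010100111110
Gen 10 (rule 86): 1010111000011
Gen 11 (rule 62): 1111100100110
Gen 12 (rule 105): 1000100000110
Gen 13 (rule 86): 1101110001011

Answer: never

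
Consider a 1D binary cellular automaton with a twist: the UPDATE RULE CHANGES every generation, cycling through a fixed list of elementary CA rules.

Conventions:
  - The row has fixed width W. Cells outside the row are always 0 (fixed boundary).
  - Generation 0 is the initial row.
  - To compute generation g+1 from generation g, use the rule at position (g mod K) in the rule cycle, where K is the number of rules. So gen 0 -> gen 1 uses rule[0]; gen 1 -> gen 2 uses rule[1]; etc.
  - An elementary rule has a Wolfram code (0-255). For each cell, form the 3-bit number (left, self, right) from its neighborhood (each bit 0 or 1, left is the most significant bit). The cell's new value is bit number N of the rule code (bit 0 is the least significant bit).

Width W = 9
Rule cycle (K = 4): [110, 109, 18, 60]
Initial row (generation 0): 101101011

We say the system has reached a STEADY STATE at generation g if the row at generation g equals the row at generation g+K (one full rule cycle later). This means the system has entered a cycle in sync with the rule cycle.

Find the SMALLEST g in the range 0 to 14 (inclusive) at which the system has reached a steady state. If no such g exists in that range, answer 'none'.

Answer: 7

Derivation:
Gen 0: 101101011
Gen 1 (rule 110): 111111111
Gen 2 (rule 109): 100000001
Gen 3 (rule 18): 010000010
Gen 4 (rule 60): 011000011
Gen 5 (rule 110): 111000111
Gen 6 (rule 109): 101010101
Gen 7 (rule 18): 000000000
Gen 8 (rule 60): 000000000
Gen 9 (rule 110): 000000000
Gen 10 (rule 109): 111111111
Gen 11 (rule 18): 000000000
Gen 12 (rule 60): 000000000
Gen 13 (rule 110): 000000000
Gen 14 (rule 109): 111111111
Gen 15 (rule 18): 000000000
Gen 16 (rule 60): 000000000
Gen 17 (rule 110): 000000000
Gen 18 (rule 109): 111111111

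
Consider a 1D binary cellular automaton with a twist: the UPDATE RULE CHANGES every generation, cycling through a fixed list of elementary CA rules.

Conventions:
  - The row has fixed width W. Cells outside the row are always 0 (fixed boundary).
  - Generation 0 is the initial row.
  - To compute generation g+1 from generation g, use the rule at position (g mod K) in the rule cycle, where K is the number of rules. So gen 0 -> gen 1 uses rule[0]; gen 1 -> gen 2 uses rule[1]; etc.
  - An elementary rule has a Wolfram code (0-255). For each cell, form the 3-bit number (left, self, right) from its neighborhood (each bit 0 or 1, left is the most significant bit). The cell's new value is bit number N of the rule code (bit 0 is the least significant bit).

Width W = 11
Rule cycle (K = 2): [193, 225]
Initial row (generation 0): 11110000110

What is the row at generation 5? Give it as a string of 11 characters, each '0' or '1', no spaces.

Answer: 11100000001

Derivation:
Gen 0: 11110000110
Gen 1 (rule 193): 01110110010
Gen 2 (rule 225): 00111010000
Gen 3 (rule 193): 10011000111
Gen 4 (rule 225): 00001010011
Gen 5 (rule 193): 11100000001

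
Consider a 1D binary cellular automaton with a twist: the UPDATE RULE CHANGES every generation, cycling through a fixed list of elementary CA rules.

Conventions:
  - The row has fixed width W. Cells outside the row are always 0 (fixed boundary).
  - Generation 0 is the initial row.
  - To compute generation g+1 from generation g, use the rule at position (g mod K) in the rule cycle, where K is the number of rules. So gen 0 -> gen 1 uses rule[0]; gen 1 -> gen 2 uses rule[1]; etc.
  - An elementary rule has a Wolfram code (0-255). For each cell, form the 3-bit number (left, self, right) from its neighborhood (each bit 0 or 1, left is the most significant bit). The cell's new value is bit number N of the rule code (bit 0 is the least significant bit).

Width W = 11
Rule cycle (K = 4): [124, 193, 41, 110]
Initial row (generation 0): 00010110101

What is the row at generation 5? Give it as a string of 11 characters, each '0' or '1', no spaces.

Gen 0: 00010110101
Gen 1 (rule 124): 00011111111
Gen 2 (rule 193): 11001111111
Gen 3 (rule 41): 10001000000
Gen 4 (rule 110): 10011000000
Gen 5 (rule 124): 11011100000

Answer: 11011100000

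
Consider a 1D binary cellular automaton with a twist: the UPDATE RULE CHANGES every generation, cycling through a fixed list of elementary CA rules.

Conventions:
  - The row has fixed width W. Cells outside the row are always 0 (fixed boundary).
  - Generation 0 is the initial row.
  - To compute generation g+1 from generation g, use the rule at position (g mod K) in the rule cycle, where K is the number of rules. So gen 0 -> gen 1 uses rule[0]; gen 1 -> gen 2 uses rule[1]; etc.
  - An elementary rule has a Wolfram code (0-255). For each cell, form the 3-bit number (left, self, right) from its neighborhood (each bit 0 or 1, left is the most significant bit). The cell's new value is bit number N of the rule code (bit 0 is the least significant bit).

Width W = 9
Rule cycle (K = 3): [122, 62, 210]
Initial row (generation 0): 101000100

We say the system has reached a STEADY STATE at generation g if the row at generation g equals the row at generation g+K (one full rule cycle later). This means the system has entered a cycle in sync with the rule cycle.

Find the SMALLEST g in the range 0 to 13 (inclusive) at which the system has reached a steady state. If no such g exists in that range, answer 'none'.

Answer: none

Derivation:
Gen 0: 101000100
Gen 1 (rule 122): 010101010
Gen 2 (rule 62): 111111111
Gen 3 (rule 210): 011111111
Gen 4 (rule 122): 110000001
Gen 5 (rule 62): 101000011
Gen 6 (rule 210): 000100101
Gen 7 (rule 122): 001011010
Gen 8 (rule 62): 011110111
Gen 9 (rule 210): 101110011
Gen 10 (rule 122): 011011111
Gen 11 (rule 62): 110110000
Gen 12 (rule 210): 010011000
Gen 13 (rule 122): 101111100
Gen 14 (rule 62): 111000010
Gen 15 (rule 210): 011100101
Gen 16 (rule 122): 110111010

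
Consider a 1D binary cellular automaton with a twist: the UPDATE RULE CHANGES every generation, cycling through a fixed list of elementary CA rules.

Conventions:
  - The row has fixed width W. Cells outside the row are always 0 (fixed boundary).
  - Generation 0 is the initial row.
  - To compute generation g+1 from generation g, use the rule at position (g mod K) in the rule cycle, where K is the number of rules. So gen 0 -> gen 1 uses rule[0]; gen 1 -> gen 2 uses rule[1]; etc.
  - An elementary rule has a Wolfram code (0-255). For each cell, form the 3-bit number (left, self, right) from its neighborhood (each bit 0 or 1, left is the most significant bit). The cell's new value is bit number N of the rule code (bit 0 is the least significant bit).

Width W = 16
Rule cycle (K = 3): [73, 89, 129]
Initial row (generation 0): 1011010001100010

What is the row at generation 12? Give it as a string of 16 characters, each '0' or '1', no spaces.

Answer: 0000111000100110

Derivation:
Gen 0: 1011010001100010
Gen 1 (rule 73): 0011000101101000
Gen 2 (rule 89): 1011110001100111
Gen 3 (rule 129): 0001100100000010
Gen 4 (rule 73): 1101100001111000
Gen 5 (rule 89): 1101111101001111
Gen 6 (rule 129): 0000111000000110
Gen 7 (rule 73): 1110101011110110
Gen 8 (rule 89): 1010000010010111
Gen 9 (rule 129): 0000111000000010
Gen 10 (rule 73): 1110101011111000
Gen 11 (rule 89): 1010000010001111
Gen 12 (rule 129): 0000111000100110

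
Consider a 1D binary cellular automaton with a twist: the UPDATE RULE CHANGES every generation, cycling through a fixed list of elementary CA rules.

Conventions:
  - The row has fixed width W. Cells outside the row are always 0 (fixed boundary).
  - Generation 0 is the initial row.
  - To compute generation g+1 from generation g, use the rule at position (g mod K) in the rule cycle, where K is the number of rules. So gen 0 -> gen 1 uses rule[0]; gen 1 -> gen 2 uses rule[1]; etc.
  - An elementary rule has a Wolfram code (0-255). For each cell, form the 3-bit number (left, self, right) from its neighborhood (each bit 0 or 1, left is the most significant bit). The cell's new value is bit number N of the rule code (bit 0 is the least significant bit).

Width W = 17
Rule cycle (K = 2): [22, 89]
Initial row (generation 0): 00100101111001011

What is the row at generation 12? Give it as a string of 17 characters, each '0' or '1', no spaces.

Answer: 01111111111111111

Derivation:
Gen 0: 00100101111001011
Gen 1 (rule 22): 01111100000111000
Gen 2 (rule 89): 01000111110101111
Gen 3 (rule 22): 11101000000100000
Gen 4 (rule 89): 10100111110011111
Gen 5 (rule 22): 10111000001100000
Gen 6 (rule 89): 00101111101111111
Gen 7 (rule 22): 01100000000000000
Gen 8 (rule 89): 01111111111111111
Gen 9 (rule 22): 10000000000000000
Gen 10 (rule 89): 01111111111111111
Gen 11 (rule 22): 10000000000000000
Gen 12 (rule 89): 01111111111111111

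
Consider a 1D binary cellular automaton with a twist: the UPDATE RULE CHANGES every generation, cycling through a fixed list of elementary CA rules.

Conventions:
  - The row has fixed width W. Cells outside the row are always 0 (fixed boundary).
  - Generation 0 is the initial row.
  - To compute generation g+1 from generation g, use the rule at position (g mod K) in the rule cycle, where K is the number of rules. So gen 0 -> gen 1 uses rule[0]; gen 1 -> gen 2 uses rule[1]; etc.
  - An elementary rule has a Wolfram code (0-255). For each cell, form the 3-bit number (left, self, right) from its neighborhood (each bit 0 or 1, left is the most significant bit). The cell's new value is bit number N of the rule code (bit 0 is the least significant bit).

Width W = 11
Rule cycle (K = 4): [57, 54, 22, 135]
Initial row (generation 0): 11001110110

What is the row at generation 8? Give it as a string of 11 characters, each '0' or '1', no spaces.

Answer: 11101011110

Derivation:
Gen 0: 11001110110
Gen 1 (rule 57): 10101001101
Gen 2 (rule 54): 11111110011
Gen 3 (rule 22): 00000001100
Gen 4 (rule 135): 11111110001
Gen 5 (rule 57): 10000001100
Gen 6 (rule 54): 11000010010
Gen 7 (rule 22): 00100111111
Gen 8 (rule 135): 11101011110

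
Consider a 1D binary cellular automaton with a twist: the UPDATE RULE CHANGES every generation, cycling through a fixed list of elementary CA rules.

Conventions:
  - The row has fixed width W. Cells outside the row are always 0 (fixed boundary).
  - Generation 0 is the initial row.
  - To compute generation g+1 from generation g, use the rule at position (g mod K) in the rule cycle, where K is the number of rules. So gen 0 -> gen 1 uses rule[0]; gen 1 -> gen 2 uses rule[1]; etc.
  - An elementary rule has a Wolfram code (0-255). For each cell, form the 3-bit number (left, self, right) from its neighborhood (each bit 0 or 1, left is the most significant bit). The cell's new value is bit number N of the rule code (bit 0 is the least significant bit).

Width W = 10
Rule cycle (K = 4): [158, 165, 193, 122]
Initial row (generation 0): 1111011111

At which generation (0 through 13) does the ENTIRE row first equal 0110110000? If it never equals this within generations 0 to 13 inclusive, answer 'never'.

Answer: 12

Derivation:
Gen 0: 1111011111
Gen 1 (rule 158): 1110011110
Gen 2 (rule 165): 0100001100
Gen 3 (rule 193): 0001100101
Gen 4 (rule 122): 0011111010
Gen 5 (rule 158): 0111110011
Gen 6 (rule 165): 0011100000
Gen 7 (rule 193): 1001101111
Gen 8 (rule 122): 0111111001
Gen 9 (rule 158): 1111110111
Gen 10 (rule 165): 0111101010
Gen 11 (rule 193): 0011100000
Gen 12 (rule 122): 0110110000
Gen 13 (rule 158): 1100101000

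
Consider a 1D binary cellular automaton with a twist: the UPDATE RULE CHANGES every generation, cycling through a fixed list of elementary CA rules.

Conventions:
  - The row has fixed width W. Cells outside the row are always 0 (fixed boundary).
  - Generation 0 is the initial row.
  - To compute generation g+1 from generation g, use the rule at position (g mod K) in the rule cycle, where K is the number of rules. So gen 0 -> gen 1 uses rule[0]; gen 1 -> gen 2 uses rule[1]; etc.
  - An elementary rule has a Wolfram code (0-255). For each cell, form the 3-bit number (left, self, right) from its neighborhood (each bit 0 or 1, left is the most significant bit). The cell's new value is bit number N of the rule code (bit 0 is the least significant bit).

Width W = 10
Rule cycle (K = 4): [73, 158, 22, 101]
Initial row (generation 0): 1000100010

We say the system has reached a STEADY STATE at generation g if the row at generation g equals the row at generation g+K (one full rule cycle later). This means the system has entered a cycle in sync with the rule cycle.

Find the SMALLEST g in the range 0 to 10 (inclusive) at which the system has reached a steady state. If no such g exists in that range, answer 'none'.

Gen 0: 1000100010
Gen 1 (rule 73): 0010001000
Gen 2 (rule 158): 0111011100
Gen 3 (rule 22): 1000000010
Gen 4 (rule 101): 1011111010
Gen 5 (rule 73): 0010001000
Gen 6 (rule 158): 0111011100
Gen 7 (rule 22): 1000000010
Gen 8 (rule 101): 1011111010
Gen 9 (rule 73): 0010001000
Gen 10 (rule 158): 0111011100
Gen 11 (rule 22): 1000000010
Gen 12 (rule 101): 1011111010
Gen 13 (rule 73): 0010001000
Gen 14 (rule 158): 0111011100

Answer: 1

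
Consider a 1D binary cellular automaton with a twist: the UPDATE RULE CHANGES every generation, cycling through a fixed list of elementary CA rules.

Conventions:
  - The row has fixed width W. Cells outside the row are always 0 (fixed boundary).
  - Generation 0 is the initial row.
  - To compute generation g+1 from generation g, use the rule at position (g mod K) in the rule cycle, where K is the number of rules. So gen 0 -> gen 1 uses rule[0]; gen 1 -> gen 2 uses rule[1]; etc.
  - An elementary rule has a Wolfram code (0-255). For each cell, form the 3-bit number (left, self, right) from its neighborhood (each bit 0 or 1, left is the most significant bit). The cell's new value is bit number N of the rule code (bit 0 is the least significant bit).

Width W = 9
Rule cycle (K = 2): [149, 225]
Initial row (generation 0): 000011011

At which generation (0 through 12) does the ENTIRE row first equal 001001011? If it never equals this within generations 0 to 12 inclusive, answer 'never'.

Gen 0: 000011011
Gen 1 (rule 149): 111000000
Gen 2 (rule 225): 011011111
Gen 3 (rule 149): 000001110
Gen 4 (rule 225): 111100110
Gen 5 (rule 149): 011010001
Gen 6 (rule 225): 001100100
Gen 7 (rule 149): 100010111
Gen 8 (rule 225): 001001011
Gen 9 (rule 149): 101101000
Gen 10 (rule 225): 010110011
Gen 11 (rule 149): 010001000
Gen 12 (rule 225): 000100011

Answer: 8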